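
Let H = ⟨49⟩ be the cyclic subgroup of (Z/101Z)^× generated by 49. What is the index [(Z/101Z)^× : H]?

2

ord(49) | φ(101) = 101 − 1 = 100 = 2^2 · 5^2.
Divisors of 100: 1, 2, 4, 5, 10, 20, 25, 50, 100.
Check 49^d mod 101 for each divisor in increasing order:
49^1 ≡ 49
49^2 ≡ 78
49^4 ≡ 24
49^5 ≡ 65
49^10 ≡ 84
49^20 ≡ 87
49^25 ≡ 100
49^50 ≡ 1
So ord_101(49) = 50, hence |⟨49⟩| = 50.
The index is φ(101) / ord(49) = 100 / 50 = 2.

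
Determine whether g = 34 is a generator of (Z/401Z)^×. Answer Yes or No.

Yes

φ(401) = 401 − 1 = 400 = 2^4 · 5^2.
An element g generates (Z/401Z)^× iff g^(400/q) ≢ 1 (mod 401) for each prime q ∈ {2, 5}.
34^200 ≡ 400 (mod 401)  [q = 2: ≢ 1 ✓]
34^80 ≡ 39 (mod 401)  [q = 5: ≢ 1 ✓]
Every test exponent gives a nontrivial residue, hence 34 generates the full group.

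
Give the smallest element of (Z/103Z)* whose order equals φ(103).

5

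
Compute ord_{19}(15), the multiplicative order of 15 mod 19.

18

ord(15) | φ(19) = 19 − 1 = 18 = 2 · 3^2.
Divisors of 18: 1, 2, 3, 6, 9, 18.
Evaluate successive powers at the divisors of 18:
15^1 ≡ 15
15^2 ≡ 16
15^3 ≡ 12
15^6 ≡ 11
15^9 ≡ 18
15^18 ≡ 1
So ord_19(15) = 18.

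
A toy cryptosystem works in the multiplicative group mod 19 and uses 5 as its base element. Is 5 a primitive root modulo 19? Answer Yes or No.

No

φ(19) = 19 − 1 = 18 = 2 · 3^2.
An element g generates (Z/19Z)^× iff g^(18/q) ≢ 1 (mod 19) for each prime q ∈ {2, 3}.
5^9 ≡ 1 (mod 19)  [q = 2: ≡ 1 ✗]
5^6 ≡ 7 (mod 19)  [q = 3: ≢ 1 ✓]
Since 5^9 ≡ 1, the order of 5 divides 9 < 18, so 5 is not a primitive root.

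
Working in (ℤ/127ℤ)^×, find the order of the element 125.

The order of 125 must divide φ(127) = 127 − 1 = 126 = 2 · 3^2 · 7.
Divisors of 126: 1, 2, 3, 6, 7, 9, 14, 18, 21, 42, 63, 126.
Compute 125^d (mod 127) for the divisors d until we hit 1:
125^1 ≡ 125 (mod 127)
125^2 ≡ 4 (mod 127)
125^3 ≡ 119 (mod 127)
125^6 ≡ 64 (mod 127)
125^7 ≡ 126 (mod 127)
125^9 ≡ 123 (mod 127)
125^14 ≡ 1 (mod 127) ✓
Hence ord(125) = 14.

14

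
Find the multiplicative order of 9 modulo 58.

14

ord(9) | φ(58) = φ(2)·φ(29) = 1·28 = 28 = 2^2 · 7.
Divisors of 28: 1, 2, 4, 7, 14, 28.
Check 9^d mod 58 for each divisor in increasing order:
9^1 ≡ 9 (mod 58)
9^2 ≡ 23 (mod 58)
9^4 ≡ 7 (mod 58)
9^7 ≡ 57 (mod 58)
9^14 ≡ 1 (mod 58) ✓
Therefore the multiplicative order of 9 modulo 58 is 14.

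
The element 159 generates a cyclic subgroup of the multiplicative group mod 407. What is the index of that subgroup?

By Lagrange's theorem, ord_407(159) divides φ(407) = φ(11·37) = (11−1)·(37−1) = 10·36 = 360 = 2^3 · 3^2 · 5.
Divisors of 360: 1, 2, 3, 4, 5, 6, 8, 9, 10, 12, 15, 18, 20, 24, 30, 36, 40, 45, 60, 72, 90, 120, 180, 360.
Compute 159^d (mod 407) for the divisors d until we hit 1:
159^1 ≡ 159
159^2 ≡ 47
159^3 ≡ 147
159^4 ≡ 174
159^5 ≡ 397
159^6 ≡ 38
159^8 ≡ 158
159^9 ≡ 295
159^10 ≡ 100
159^12 ≡ 223
159^15 ≡ 221
159^18 ≡ 334
159^20 ≡ 232
159^24 ≡ 75
159^30 ≡ 1
So ord_407(159) = 30, hence |⟨159⟩| = 30.
[(Z/407Z)^× : ⟨159⟩] = 360/30 = 12.

12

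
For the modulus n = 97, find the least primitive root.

5

φ(97) = 97 − 1 = 96 = 2^5 · 3.
Test candidates g = 2, 3, … against the prime factors q ∈ {2, 3} of φ(97): g is a generator iff g^(96/q) ≢ 1 for every such q.
g = 2: 2^48 ≡ 1 — hits 1, so not a primitive root.
g = 3: 3^48 ≡ 1 — hits 1, so not a primitive root.
g = 4: 4^48 ≡ 1 — hits 1, so not a primitive root.
g = 5: 5^48 ≡ 96; 5^32 ≡ 35 — none is 1, so 5 is a primitive root.
Hence the least primitive root of 97 is 5.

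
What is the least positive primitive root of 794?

5

φ(794) = φ(2)·φ(397) = 1·396 = 396 = 2^2 · 3^2 · 11.
Test candidates g = 2, 3, … against the prime factors q ∈ {2, 3, 11} of φ(794): g is a generator iff g^(396/q) ≢ 1 for every such q.
g = 2: gcd(2, 794) = 2 > 1, not a unit — skip.
g = 3: 3^198 ≡ 1 — hits 1, so not a primitive root.
g = 4: gcd(4, 794) = 2 > 1, not a unit — skip.
g = 5: 5^198 ≡ 793; 5^132 ≡ 759; 5^36 ≡ 687 — none is 1, so 5 is a primitive root.
Hence the least primitive root of 794 is 5.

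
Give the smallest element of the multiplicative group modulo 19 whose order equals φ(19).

φ(19) = 19 − 1 = 18 = 2 · 3^2.
g is a primitive root iff g^(18/q) ≢ 1 (mod 19) for each prime q ∈ {2, 3}.
g = 2: 2^9 ≡ 18; 2^6 ≡ 7 — none is 1, so 2 is a primitive root.
Hence the least primitive root of 19 is 2.

2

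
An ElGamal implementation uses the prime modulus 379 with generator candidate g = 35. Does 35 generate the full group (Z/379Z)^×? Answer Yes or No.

Yes

φ(379) = 379 − 1 = 378 = 2 · 3^3 · 7.
35 is a primitive root mod 379 iff 35^(φ(379)/q) ≢ 1 for every prime q | φ(379), i.e. q ∈ {2, 3, 7}.
35^189 ≡ 378 (mod 379)  [q = 2: ≢ 1 ✓]
35^126 ≡ 51 (mod 379)  [q = 3: ≢ 1 ✓]
35^54 ≡ 119 (mod 379)  [q = 7: ≢ 1 ✓]
All checks pass, so 35 has order 378 and is a primitive root modulo 379.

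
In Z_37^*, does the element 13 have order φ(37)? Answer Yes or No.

φ(37) = 37 − 1 = 36 = 2^2 · 3^2.
An element g generates (Z/37Z)^× iff g^(36/q) ≢ 1 (mod 37) for each prime q ∈ {2, 3}.
13^18 ≡ 36 (mod 37)  [q = 2: ≢ 1 ✓]
13^12 ≡ 10 (mod 37)  [q = 3: ≢ 1 ✓]
None equal 1, so ord_37(13) = 36: 13 is a primitive root.

Yes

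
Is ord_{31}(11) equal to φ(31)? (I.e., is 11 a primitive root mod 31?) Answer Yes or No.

Yes

φ(31) = 31 − 1 = 30 = 2 · 3 · 5.
An element g generates (Z/31Z)^× iff g^(30/q) ≢ 1 (mod 31) for each prime q ∈ {2, 3, 5}.
11^15 ≡ 30 (mod 31)  [q = 2: ≢ 1 ✓]
11^10 ≡ 5 (mod 31)  [q = 3: ≢ 1 ✓]
11^6 ≡ 4 (mod 31)  [q = 5: ≢ 1 ✓]
Every test exponent gives a nontrivial residue, hence 11 generates the full group.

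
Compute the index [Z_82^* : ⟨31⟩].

ord(31) | φ(82) = φ(2)·φ(41) = 1·40 = 40 = 2^3 · 5.
Divisors of 40: 1, 2, 4, 5, 8, 10, 20, 40.
Compute 31^d (mod 82) for the divisors d until we hit 1:
31^1 ≡ 31
31^2 ≡ 59
31^4 ≡ 37
31^5 ≡ 81
31^8 ≡ 57
31^10 ≡ 1
Thus |⟨31⟩| = ord(31) = 10.
[(Z/82Z)^× : ⟨31⟩] = 40/10 = 4.

4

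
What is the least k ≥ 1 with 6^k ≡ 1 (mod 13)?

12

By Lagrange's theorem, ord_13(6) divides φ(13) = 13 − 1 = 12 = 2^2 · 3.
Divisors of 12: 1, 2, 3, 4, 6, 12.
Evaluate successive powers at the divisors of 12:
6^1 ≡ 6
6^2 ≡ 10
6^3 ≡ 8
6^4 ≡ 9
6^6 ≡ 12
6^12 ≡ 1
Hence ord(6) = 12.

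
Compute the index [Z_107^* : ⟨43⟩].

1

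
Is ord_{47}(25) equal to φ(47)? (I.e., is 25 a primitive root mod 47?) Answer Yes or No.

φ(47) = 47 − 1 = 46 = 2 · 23.
An element g generates (Z/47Z)^× iff g^(46/q) ≢ 1 (mod 47) for each prime q ∈ {2, 23}.
25^23 ≡ 1 (mod 47)  [q = 2: ≡ 1 ✗]
25^2 ≡ 14 (mod 47)  [q = 23: ≢ 1 ✓]
Since 25^23 ≡ 1, the order of 25 divides 23 < 46, so 25 is not a primitive root.

No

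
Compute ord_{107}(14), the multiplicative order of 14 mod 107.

53

ord(14) | φ(107) = 107 − 1 = 106 = 2 · 53.
Divisors of 106: 1, 2, 53, 106.
Test each divisor d:
14^1 ≡ 14
14^2 ≡ 89
14^53 ≡ 1
Therefore the multiplicative order of 14 modulo 107 is 53.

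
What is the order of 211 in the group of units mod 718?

ord(211) | φ(718) = φ(2)·φ(359) = 1·358 = 358 = 2 · 179.
Divisors of 358: 1, 2, 179, 358.
Check 211^d mod 718 for each divisor in increasing order:
211^1 ≡ 211
211^2 ≡ 5
211^179 ≡ 717
211^358 ≡ 1
Therefore the multiplicative order of 211 modulo 718 is 358.

358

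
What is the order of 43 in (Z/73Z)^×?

24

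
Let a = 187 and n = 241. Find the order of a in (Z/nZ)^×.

By Lagrange's theorem, ord_241(187) divides φ(241) = 241 − 1 = 240 = 2^4 · 3 · 5.
Divisors of 240: 1, 2, 3, 4, 5, 6, 8, 10, 12, 15, 16, 20, 24, 30, 40, 48, 60, 80, 120, 240.
Evaluate successive powers at the divisors of 240:
187^1 ≡ 187 (mod 241)
187^2 ≡ 24 (mod 241)
187^3 ≡ 150 (mod 241)
187^4 ≡ 94 (mod 241)
187^5 ≡ 226 (mod 241)
187^6 ≡ 87 (mod 241)
187^8 ≡ 160 (mod 241)
187^10 ≡ 225 (mod 241)
187^12 ≡ 98 (mod 241)
187^15 ≡ 240 (mod 241)
187^16 ≡ 54 (mod 241)
187^20 ≡ 15 (mod 241)
187^24 ≡ 205 (mod 241)
187^30 ≡ 1 (mod 241) ✓
Therefore the multiplicative order of 187 modulo 241 is 30.

30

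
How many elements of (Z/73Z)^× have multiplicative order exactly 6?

2

φ(73) = 73 − 1 = 72 = 2^3 · 3^2.
Since (Z/73Z)^× is cyclic of order 72, the number of elements of order d is φ(d) when d | 72 and 0 otherwise.
6 = 2 · 3 divides 72, and φ(6) = 2.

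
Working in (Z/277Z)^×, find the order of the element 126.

276

By Lagrange's theorem, ord_277(126) divides φ(277) = 277 − 1 = 276 = 2^2 · 3 · 23.
Divisors of 276: 1, 2, 3, 4, 6, 12, 23, 46, 69, 92, 138, 276.
Test each divisor d:
126^1 ≡ 126 (mod 277)
126^2 ≡ 87 (mod 277)
126^3 ≡ 159 (mod 277)
126^4 ≡ 90 (mod 277)
126^6 ≡ 74 (mod 277)
126^12 ≡ 213 (mod 277)
126^23 ≡ 182 (mod 277)
126^46 ≡ 161 (mod 277)
126^69 ≡ 217 (mod 277)
126^92 ≡ 160 (mod 277)
126^138 ≡ 276 (mod 277)
126^276 ≡ 1 (mod 277) ✓
Therefore the multiplicative order of 126 modulo 277 is 276.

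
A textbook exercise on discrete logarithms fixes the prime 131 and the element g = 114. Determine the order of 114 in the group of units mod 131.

Since 114 ∈ (Z/131Z)^×, its order divides φ(131) = 131 − 1 = 130 = 2 · 5 · 13.
Divisors of 130: 1, 2, 5, 10, 13, 26, 65, 130.
Evaluate successive powers at the divisors of 130:
114^1 ≡ 114 (mod 131)
114^2 ≡ 27 (mod 131)
114^5 ≡ 52 (mod 131)
114^10 ≡ 84 (mod 131)
114^13 ≡ 89 (mod 131)
114^26 ≡ 61 (mod 131)
114^65 ≡ 1 (mod 131) ✓
The smallest such exponent is 65, so the order of 114 is 65.

65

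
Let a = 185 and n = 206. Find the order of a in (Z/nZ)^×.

The order of 185 must divide φ(206) = φ(2)·φ(103) = 1·102 = 102 = 2 · 3 · 17.
Divisors of 102: 1, 2, 3, 6, 17, 34, 51, 102.
Check 185^d mod 206 for each divisor in increasing order:
185^1 ≡ 185 (mod 206)
185^2 ≡ 29 (mod 206)
185^3 ≡ 9 (mod 206)
185^6 ≡ 81 (mod 206)
185^17 ≡ 149 (mod 206)
185^34 ≡ 159 (mod 206)
185^51 ≡ 1 (mod 206) ✓
The smallest such exponent is 51, so the order of 185 is 51.

51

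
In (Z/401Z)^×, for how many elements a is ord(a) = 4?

2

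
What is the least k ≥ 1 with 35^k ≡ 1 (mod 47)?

The order of 35 must divide φ(47) = 47 − 1 = 46 = 2 · 23.
Divisors of 46: 1, 2, 23, 46.
Evaluate successive powers at the divisors of 46:
35^1 ≡ 35 (mod 47)
35^2 ≡ 3 (mod 47)
35^23 ≡ 46 (mod 47)
35^46 ≡ 1 (mod 47) ✓
Therefore the multiplicative order of 35 modulo 47 is 46.

46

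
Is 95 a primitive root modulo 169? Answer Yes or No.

No

φ(169) = φ(13^2) = 13·(13−1) = 156 = 2^2 · 3 · 13.
95 is a primitive root mod 169 iff 95^(φ(169)/q) ≢ 1 for every prime q | φ(169), i.e. q ∈ {2, 3, 13}.
95^78 ≡ 1 (mod 169)  [q = 2: ≡ 1 ✗]
95^52 ≡ 22 (mod 169)  [q = 3: ≢ 1 ✓]
95^12 ≡ 14 (mod 169)  [q = 13: ≢ 1 ✓]
The check at q = 2 fails, so 95 generates a proper subgroup.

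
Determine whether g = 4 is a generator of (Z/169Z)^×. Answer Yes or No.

φ(169) = φ(13^2) = 13·(13−1) = 156 = 2^2 · 3 · 13.
Test 4^(156/q) mod 169 for each prime factor q of 156:
4^78 ≡ 1 (mod 169)  [q = 2: ≡ 1 ✗]
4^52 ≡ 22 (mod 169)  [q = 3: ≢ 1 ✓]
4^12 ≡ 79 (mod 169)  [q = 13: ≢ 1 ✓]
4^78 ≡ 1 shows ord(4) | 78, strictly less than φ(169); not a primitive root.

No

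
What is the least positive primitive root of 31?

φ(31) = 31 − 1 = 30 = 2 · 3 · 5.
g is a primitive root iff g^(30/q) ≢ 1 (mod 31) for each prime q ∈ {2, 3, 5}.
g = 2: 2^15 ≡ 1 — hits 1, so not a primitive root.
g = 3: 3^15 ≡ 30; 3^10 ≡ 25; 3^6 ≡ 16 — none is 1, so 3 is a primitive root.
Hence the least primitive root of 31 is 3.

3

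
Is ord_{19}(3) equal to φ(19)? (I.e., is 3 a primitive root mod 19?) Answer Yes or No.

Yes

φ(19) = 19 − 1 = 18 = 2 · 3^2.
3 is a primitive root mod 19 iff 3^(φ(19)/q) ≢ 1 for every prime q | φ(19), i.e. q ∈ {2, 3}.
3^9 ≡ 18 (mod 19)  [q = 2: ≢ 1 ✓]
3^6 ≡ 7 (mod 19)  [q = 3: ≢ 1 ✓]
All checks pass, so 3 has order 18 and is a primitive root modulo 19.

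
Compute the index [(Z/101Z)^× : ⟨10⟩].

25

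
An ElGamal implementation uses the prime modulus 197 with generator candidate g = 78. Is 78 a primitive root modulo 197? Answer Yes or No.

φ(197) = 197 − 1 = 196 = 2^2 · 7^2.
78 is a primitive root mod 197 iff 78^(φ(197)/q) ≢ 1 for every prime q | φ(197), i.e. q ∈ {2, 7}.
78^98 ≡ 196 (mod 197)  [q = 2: ≢ 1 ✓]
78^28 ≡ 164 (mod 197)  [q = 7: ≢ 1 ✓]
All checks pass, so 78 has order 196 and is a primitive root modulo 197.

Yes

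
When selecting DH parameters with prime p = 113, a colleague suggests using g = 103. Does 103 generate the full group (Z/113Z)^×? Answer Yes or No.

Yes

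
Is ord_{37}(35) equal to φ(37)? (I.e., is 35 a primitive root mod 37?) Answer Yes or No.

φ(37) = 37 − 1 = 36 = 2^2 · 3^2.
Test 35^(36/q) mod 37 for each prime factor q of 36:
35^18 ≡ 36 (mod 37)  [q = 2: ≢ 1 ✓]
35^12 ≡ 26 (mod 37)  [q = 3: ≢ 1 ✓]
Every test exponent gives a nontrivial residue, hence 35 generates the full group.

Yes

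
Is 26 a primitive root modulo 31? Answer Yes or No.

No

φ(31) = 31 − 1 = 30 = 2 · 3 · 5.
An element g generates (Z/31Z)^× iff g^(30/q) ≢ 1 (mod 31) for each prime q ∈ {2, 3, 5}.
26^15 ≡ 30 (mod 31)  [q = 2: ≢ 1 ✓]
26^10 ≡ 5 (mod 31)  [q = 3: ≢ 1 ✓]
26^6 ≡ 1 (mod 31)  [q = 5: ≡ 1 ✗]
Since 26^6 ≡ 1, the order of 26 divides 6 < 30, so 26 is not a primitive root.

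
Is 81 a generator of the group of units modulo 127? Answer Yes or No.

No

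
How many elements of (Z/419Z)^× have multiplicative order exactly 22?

10

φ(419) = 419 − 1 = 418 = 2 · 11 · 19.
Since (Z/419Z)^× is cyclic of order 418, the number of elements of order d is φ(d) when d | 418 and 0 otherwise.
22 = 2 · 11 divides 418, and φ(22) = 10.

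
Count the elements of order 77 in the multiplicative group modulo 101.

0

φ(101) = 101 − 1 = 100 = 2^2 · 5^2.
(Z/101Z)^× is cyclic (|G| = 100); a cyclic group of order m has exactly φ(d) elements of each order d | m, and none otherwise.
Here 100 is not a multiple of 77, so there are no elements of order 77.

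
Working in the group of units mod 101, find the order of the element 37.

25

The order of 37 must divide φ(101) = 101 − 1 = 100 = 2^2 · 5^2.
Divisors of 100: 1, 2, 4, 5, 10, 20, 25, 50, 100.
Check 37^d mod 101 for each divisor in increasing order:
37^1 ≡ 37
37^2 ≡ 56
37^4 ≡ 5
37^5 ≡ 84
37^10 ≡ 87
37^20 ≡ 95
37^25 ≡ 1
So ord_101(37) = 25.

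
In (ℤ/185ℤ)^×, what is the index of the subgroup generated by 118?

4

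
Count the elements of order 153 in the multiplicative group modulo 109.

0

φ(109) = 109 − 1 = 108 = 2^2 · 3^3.
Since (Z/109Z)^× is cyclic of order 108, the number of elements of order d is φ(d) when d | 108 and 0 otherwise.
Since 153 ∤ 108, the count is 0.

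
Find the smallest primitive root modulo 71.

φ(71) = 71 − 1 = 70 = 2 · 5 · 7.
Test candidates g = 2, 3, … against the prime factors q ∈ {2, 5, 7} of φ(71): g is a generator iff g^(70/q) ≢ 1 for every such q.
g = 2: 2^35 ≡ 1 — hits 1, so not a primitive root.
g = 3: 3^35 ≡ 1 — hits 1, so not a primitive root.
g = 4: 4^35 ≡ 1 — hits 1, so not a primitive root.
g = 5: 5^35 ≡ 1 — hits 1, so not a primitive root.
g = 6: 6^35 ≡ 1 — hits 1, so not a primitive root.
g = 7: 7^35 ≡ 70; 7^14 ≡ 54; 7^10 ≡ 45 — none is 1, so 7 is a primitive root.
So 7 is the smallest generator of (Z/71Z)^×.

7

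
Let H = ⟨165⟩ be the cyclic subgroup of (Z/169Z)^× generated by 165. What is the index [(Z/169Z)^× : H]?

By Lagrange's theorem, ord_169(165) divides φ(169) = φ(13^2) = 13·(13−1) = 156 = 2^2 · 3 · 13.
Divisors of 156: 1, 2, 3, 4, 6, 12, 13, 26, 39, 52, 78, 156.
Test each divisor d:
165^1 ≡ 165
165^2 ≡ 16
165^3 ≡ 105
165^4 ≡ 87
165^6 ≡ 40
165^12 ≡ 79
165^13 ≡ 22
165^26 ≡ 146
165^39 ≡ 1
The order of 165 is 39, so the subgroup it generates has 39 elements.
Index = |(Z/169Z)^×| / |⟨165⟩| = 156 / 39 = 4.

4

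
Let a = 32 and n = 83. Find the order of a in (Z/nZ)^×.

82

By Lagrange's theorem, ord_83(32) divides φ(83) = 83 − 1 = 82 = 2 · 41.
Divisors of 82: 1, 2, 41, 82.
Check 32^d mod 83 for each divisor in increasing order:
32^1 ≡ 32
32^2 ≡ 28
32^41 ≡ 82
32^82 ≡ 1
The smallest such exponent is 82, so the order of 32 is 82.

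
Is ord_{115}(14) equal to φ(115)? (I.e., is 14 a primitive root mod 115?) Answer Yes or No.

No

115 = 5 · 23 is a product of two distinct odd primes, so (Z/115Z)^× ≅ (Z/5Z)^× × (Z/23Z)^× is not cyclic.
No primitive root modulo 115 exists; in particular 14 is not one.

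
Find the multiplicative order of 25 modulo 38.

Since 25 ∈ (Z/38Z)^×, its order divides φ(38) = φ(2)·φ(19) = 1·18 = 18 = 2 · 3^2.
Divisors of 18: 1, 2, 3, 6, 9, 18.
Test each divisor d:
25^1 ≡ 25 (mod 38)
25^2 ≡ 17 (mod 38)
25^3 ≡ 7 (mod 38)
25^6 ≡ 11 (mod 38)
25^9 ≡ 1 (mod 38) ✓
The smallest such exponent is 9, so the order of 25 is 9.

9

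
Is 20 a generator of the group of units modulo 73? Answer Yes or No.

Yes

φ(73) = 73 − 1 = 72 = 2^3 · 3^2.
It suffices to check that the order of 20 is not a proper divisor of 72: compute 20^(72/q) for q ∈ {2, 3}.
20^36 ≡ 72 (mod 73)  [q = 2: ≢ 1 ✓]
20^24 ≡ 64 (mod 73)  [q = 3: ≢ 1 ✓]
Every test exponent gives a nontrivial residue, hence 20 generates the full group.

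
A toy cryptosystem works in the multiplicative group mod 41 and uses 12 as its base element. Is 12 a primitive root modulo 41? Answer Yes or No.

Yes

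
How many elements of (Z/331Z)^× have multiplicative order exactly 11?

φ(331) = 331 − 1 = 330 = 2 · 3 · 5 · 11.
Since (Z/331Z)^× is cyclic of order 330, the number of elements of order d is φ(d) when d | 330 and 0 otherwise.
11 | 330, and φ(11) = 11 − 1 = 10.

10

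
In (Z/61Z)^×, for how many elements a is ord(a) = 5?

4

φ(61) = 61 − 1 = 60 = 2^2 · 3 · 5.
Since (Z/61Z)^× is cyclic of order 60, the number of elements of order d is φ(d) when d | 60 and 0 otherwise.
5 | 60, and φ(5) = 5 − 1 = 4.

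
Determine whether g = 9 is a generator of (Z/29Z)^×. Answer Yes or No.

φ(29) = 29 − 1 = 28 = 2^2 · 7.
It suffices to check that the order of 9 is not a proper divisor of 28: compute 9^(28/q) for q ∈ {2, 7}.
9^14 ≡ 1 (mod 29)  [q = 2: ≡ 1 ✗]
9^4 ≡ 7 (mod 29)  [q = 7: ≢ 1 ✓]
9^14 ≡ 1 shows ord(9) | 14, strictly less than φ(29); not a primitive root.

No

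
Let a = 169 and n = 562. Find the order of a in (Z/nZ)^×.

140

The order of 169 must divide φ(562) = φ(2)·φ(281) = 1·280 = 280 = 2^3 · 5 · 7.
Divisors of 280: 1, 2, 4, 5, 7, 8, 10, 14, 20, 28, 35, 40, 56, 70, 140, 280.
Test each divisor d:
169^1 ≡ 169
169^2 ≡ 461
169^4 ≡ 85
169^5 ≡ 315
169^7 ≡ 219
169^8 ≡ 481
169^10 ≡ 313
169^14 ≡ 191
169^20 ≡ 181
169^28 ≡ 513
169^35 ≡ 509
169^40 ≡ 165
169^56 ≡ 153
169^70 ≡ 561
169^140 ≡ 1
So ord_562(169) = 140.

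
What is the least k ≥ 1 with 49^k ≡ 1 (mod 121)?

55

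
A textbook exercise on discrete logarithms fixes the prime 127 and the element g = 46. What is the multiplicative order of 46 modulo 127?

Since 46 ∈ (Z/127Z)^×, its order divides φ(127) = 127 − 1 = 126 = 2 · 3^2 · 7.
Divisors of 126: 1, 2, 3, 6, 7, 9, 14, 18, 21, 42, 63, 126.
Compute 46^d (mod 127) for the divisors d until we hit 1:
46^1 ≡ 46
46^2 ≡ 84
46^3 ≡ 54
46^6 ≡ 122
46^7 ≡ 24
46^9 ≡ 111
46^14 ≡ 68
46^18 ≡ 2
46^21 ≡ 108
46^42 ≡ 107
46^63 ≡ 126
46^126 ≡ 1
Hence ord(46) = 126.

126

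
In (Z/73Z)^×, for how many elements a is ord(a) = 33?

φ(73) = 73 − 1 = 72 = 2^3 · 3^2.
In a cyclic group of order 72, there are φ(d) elements of order d for each divisor d of 72, and zero for non-divisors.
Here 72 is not a multiple of 33, so there are no elements of order 33.

0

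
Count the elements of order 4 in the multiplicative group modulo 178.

φ(178) = φ(2)·φ(89) = 1·88 = 88 = 2^3 · 11.
(Z/178Z)^× is cyclic (|G| = 88); a cyclic group of order m has exactly φ(d) elements of each order d | m, and none otherwise.
4 = 2^2 divides 88, and φ(4) = 2.

2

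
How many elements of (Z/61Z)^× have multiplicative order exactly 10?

φ(61) = 61 − 1 = 60 = 2^2 · 3 · 5.
(Z/61Z)^× is cyclic (|G| = 60); a cyclic group of order m has exactly φ(d) elements of each order d | m, and none otherwise.
10 = 2 · 5 divides 60, and φ(10) = 4.

4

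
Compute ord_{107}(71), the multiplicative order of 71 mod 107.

106

ord(71) | φ(107) = 107 − 1 = 106 = 2 · 53.
Divisors of 106: 1, 2, 53, 106.
Test each divisor d:
71^1 ≡ 71 (mod 107)
71^2 ≡ 12 (mod 107)
71^53 ≡ 106 (mod 107)
71^106 ≡ 1 (mod 107) ✓
So ord_107(71) = 106.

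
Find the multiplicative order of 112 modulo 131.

13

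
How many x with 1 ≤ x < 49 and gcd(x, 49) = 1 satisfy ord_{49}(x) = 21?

φ(49) = φ(7^2) = 7·(7−1) = 42 = 2 · 3 · 7.
(Z/49Z)^× is cyclic (|G| = 42); a cyclic group of order m has exactly φ(d) elements of each order d | m, and none otherwise.
21 = 3 · 7 divides 42, and φ(21) = 12.

12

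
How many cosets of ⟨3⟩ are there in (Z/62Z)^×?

1

Since 3 ∈ (Z/62Z)^×, its order divides φ(62) = φ(2)·φ(31) = 1·30 = 30 = 2 · 3 · 5.
Divisors of 30: 1, 2, 3, 5, 6, 10, 15, 30.
Compute 3^d (mod 62) for the divisors d until we hit 1:
3^1 ≡ 3 (mod 62)
3^2 ≡ 9 (mod 62)
3^3 ≡ 27 (mod 62)
3^5 ≡ 57 (mod 62)
3^6 ≡ 47 (mod 62)
3^10 ≡ 25 (mod 62)
3^15 ≡ 61 (mod 62)
3^30 ≡ 1 (mod 62) ✓
So ord_62(3) = 30, hence |⟨3⟩| = 30.
[(Z/62Z)^× : ⟨3⟩] = 30/30 = 1.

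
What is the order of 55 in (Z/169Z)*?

ord(55) | φ(169) = φ(13^2) = 13·(13−1) = 156 = 2^2 · 3 · 13.
Divisors of 156: 1, 2, 3, 4, 6, 12, 13, 26, 39, 52, 78, 156.
Test each divisor d:
55^1 ≡ 55 (mod 169)
55^2 ≡ 152 (mod 169)
55^3 ≡ 79 (mod 169)
55^4 ≡ 120 (mod 169)
55^6 ≡ 157 (mod 169)
55^12 ≡ 144 (mod 169)
55^13 ≡ 146 (mod 169)
55^26 ≡ 22 (mod 169)
55^39 ≡ 1 (mod 169) ✓
Hence ord(55) = 39.

39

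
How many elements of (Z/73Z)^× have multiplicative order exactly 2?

φ(73) = 73 − 1 = 72 = 2^3 · 3^2.
Since (Z/73Z)^× is cyclic of order 72, the number of elements of order d is φ(d) when d | 72 and 0 otherwise.
2 | 72, and φ(2) = 2 − 1 = 1.

1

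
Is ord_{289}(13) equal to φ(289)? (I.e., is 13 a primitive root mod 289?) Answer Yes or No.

No

φ(289) = φ(17^2) = 17·(17−1) = 272 = 2^4 · 17.
An element g generates (Z/289Z)^× iff g^(272/q) ≢ 1 (mod 289) for each prime q ∈ {2, 17}.
13^136 ≡ 1 (mod 289)  [q = 2: ≡ 1 ✗]
13^16 ≡ 86 (mod 289)  [q = 17: ≢ 1 ✓]
The check at q = 2 fails, so 13 generates a proper subgroup.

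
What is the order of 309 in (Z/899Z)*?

The order of 309 must divide φ(899) = φ(29·31) = (29−1)·(31−1) = 28·30 = 840 = 2^3 · 3 · 5 · 7.
Divisors of 840: 1, 2, 3, 4, 5, 6, 7, 8, 10, 12, 14, 15, 20, 21, 24, 28, 30, 35, 40, 42, 56, 60, 70, 84, 105, 120, 140, 168, 210, 280, 420, 840.
Check 309^d mod 899 for each divisor in increasing order:
309^1 ≡ 309 (mod 899)
309^2 ≡ 187 (mod 899)
309^3 ≡ 247 (mod 899)
309^4 ≡ 807 (mod 899)
309^5 ≡ 340 (mod 899)
309^6 ≡ 776 (mod 899)
309^7 ≡ 650 (mod 899)
309^8 ≡ 373 (mod 899)
309^10 ≡ 528 (mod 899)
309^12 ≡ 745 (mod 899)
309^14 ≡ 869 (mod 899)
309^15 ≡ 619 (mod 899)
309^20 ≡ 94 (mod 899)
309^21 ≡ 278 (mod 899)
309^24 ≡ 342 (mod 899)
309^28 ≡ 1 (mod 899) ✓
So ord_899(309) = 28.

28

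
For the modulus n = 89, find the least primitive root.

3

φ(89) = 89 − 1 = 88 = 2^3 · 11.
g is a primitive root iff g^(88/q) ≢ 1 (mod 89) for each prime q ∈ {2, 11}.
g = 2: 2^44 ≡ 1 — hits 1, so not a primitive root.
g = 3: 3^44 ≡ 88; 3^8 ≡ 64 — none is 1, so 3 is a primitive root.
The smallest primitive root modulo 89 is 3.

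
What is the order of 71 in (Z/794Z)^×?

132

ord(71) | φ(794) = φ(2)·φ(397) = 1·396 = 396 = 2^2 · 3^2 · 11.
Divisors of 396: 1, 2, 3, 4, 6, 9, 11, 12, 18, 22, 33, 36, 44, 66, 99, 132, 198, 396.
Compute 71^d (mod 794) for the divisors d until we hit 1:
71^1 ≡ 71 (mod 794)
71^2 ≡ 277 (mod 794)
71^3 ≡ 611 (mod 794)
71^4 ≡ 505 (mod 794)
71^6 ≡ 141 (mod 794)
71^9 ≡ 399 (mod 794)
71^11 ≡ 157 (mod 794)
71^12 ≡ 31 (mod 794)
71^18 ≡ 401 (mod 794)
71^22 ≡ 35 (mod 794)
71^33 ≡ 731 (mod 794)
71^36 ≡ 413 (mod 794)
71^44 ≡ 431 (mod 794)
71^66 ≡ 793 (mod 794)
71^99 ≡ 63 (mod 794)
71^132 ≡ 1 (mod 794) ✓
Hence ord(71) = 132.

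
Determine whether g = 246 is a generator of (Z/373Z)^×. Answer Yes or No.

φ(373) = 373 − 1 = 372 = 2^2 · 3 · 31.
It suffices to check that the order of 246 is not a proper divisor of 372: compute 246^(372/q) for q ∈ {2, 3, 31}.
246^186 ≡ 372 (mod 373)  [q = 2: ≢ 1 ✓]
246^124 ≡ 88 (mod 373)  [q = 3: ≢ 1 ✓]
246^12 ≡ 346 (mod 373)  [q = 31: ≢ 1 ✓]
Every test exponent gives a nontrivial residue, hence 246 generates the full group.

Yes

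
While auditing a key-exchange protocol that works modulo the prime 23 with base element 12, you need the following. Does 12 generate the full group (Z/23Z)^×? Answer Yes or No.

φ(23) = 23 − 1 = 22 = 2 · 11.
Test 12^(22/q) mod 23 for each prime factor q of 22:
12^11 ≡ 1 (mod 23)  [q = 2: ≡ 1 ✗]
12^2 ≡ 6 (mod 23)  [q = 11: ≢ 1 ✓]
12^11 ≡ 1 shows ord(12) | 11, strictly less than φ(23); not a primitive root.

No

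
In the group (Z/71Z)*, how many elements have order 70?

24

φ(71) = 71 − 1 = 70 = 2 · 5 · 7.
Since (Z/71Z)^× is cyclic of order 70, the number of elements of order d is φ(d) when d | 70 and 0 otherwise.
70 = 2 · 5 · 7 divides 70, and φ(70) = 24.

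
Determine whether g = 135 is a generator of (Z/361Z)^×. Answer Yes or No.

Yes

φ(361) = φ(19^2) = 19·(19−1) = 342 = 2 · 3^2 · 19.
It suffices to check that the order of 135 is not a proper divisor of 342: compute 135^(342/q) for q ∈ {2, 3, 19}.
135^171 ≡ 360 (mod 361)  [q = 2: ≢ 1 ✓]
135^114 ≡ 292 (mod 361)  [q = 3: ≢ 1 ✓]
135^18 ≡ 172 (mod 361)  [q = 19: ≢ 1 ✓]
All checks pass, so 135 has order 342 and is a primitive root modulo 361.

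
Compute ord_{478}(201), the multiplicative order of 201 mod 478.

7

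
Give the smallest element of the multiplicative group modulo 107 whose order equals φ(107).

2

φ(107) = 107 − 1 = 106 = 2 · 53.
Test candidates g = 2, 3, … against the prime factors q ∈ {2, 53} of φ(107): g is a generator iff g^(106/q) ≢ 1 for every such q.
g = 2: 2^53 ≡ 106; 2^2 ≡ 4 — none is 1, so 2 is a primitive root.
The smallest primitive root modulo 107 is 2.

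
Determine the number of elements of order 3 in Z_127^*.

2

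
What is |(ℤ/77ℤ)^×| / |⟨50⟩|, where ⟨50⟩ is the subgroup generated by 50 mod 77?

By Lagrange's theorem, ord_77(50) divides φ(77) = φ(7·11) = (7−1)·(11−1) = 6·10 = 60 = 2^2 · 3 · 5.
Divisors of 60: 1, 2, 3, 4, 5, 6, 10, 12, 15, 20, 30, 60.
Compute 50^d (mod 77) for the divisors d until we hit 1:
50^1 ≡ 50
50^2 ≡ 36
50^3 ≡ 29
50^4 ≡ 64
50^5 ≡ 43
50^6 ≡ 71
50^10 ≡ 1
Thus |⟨50⟩| = ord(50) = 10.
[(Z/77Z)^× : ⟨50⟩] = 60/10 = 6.

6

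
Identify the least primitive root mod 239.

7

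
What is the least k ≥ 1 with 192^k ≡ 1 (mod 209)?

By Lagrange's theorem, ord_209(192) divides φ(209) = φ(11·19) = (11−1)·(19−1) = 10·18 = 180 = 2^2 · 3^2 · 5.
Divisors of 180: 1, 2, 3, 4, 5, 6, 9, 10, 12, 15, 18, 20, 30, 36, 45, 60, 90, 180.
Compute 192^d (mod 209) for the divisors d until we hit 1:
192^1 ≡ 192
192^2 ≡ 80
192^3 ≡ 103
192^4 ≡ 130
192^5 ≡ 89
192^6 ≡ 159
192^9 ≡ 75
192^10 ≡ 188
192^12 ≡ 201
192^15 ≡ 12
192^18 ≡ 191
192^20 ≡ 23
192^30 ≡ 144
192^36 ≡ 115
192^45 ≡ 56
192^60 ≡ 45
192^90 ≡ 1
Hence ord(192) = 90.

90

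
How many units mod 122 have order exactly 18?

φ(122) = φ(2)·φ(61) = 1·60 = 60 = 2^2 · 3 · 5.
Since (Z/122Z)^× is cyclic of order 60, the number of elements of order d is φ(d) when d | 60 and 0 otherwise.
Here 60 is not a multiple of 18, so there are no elements of order 18.

0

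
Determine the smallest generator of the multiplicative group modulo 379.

2

φ(379) = 379 − 1 = 378 = 2 · 3^3 · 7.
g is a primitive root iff g^(378/q) ≢ 1 (mod 379) for each prime q ∈ {2, 3, 7}.
g = 2: 2^189 ≡ 378; 2^126 ≡ 327; 2^54 ≡ 125 — none is 1, so 2 is a primitive root.
The smallest primitive root modulo 379 is 2.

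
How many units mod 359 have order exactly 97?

φ(359) = 359 − 1 = 358 = 2 · 179.
In a cyclic group of order 358, there are φ(d) elements of order d for each divisor d of 358, and zero for non-divisors.
Since 97 ∤ 358, the count is 0.

0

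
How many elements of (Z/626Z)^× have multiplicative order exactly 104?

48

φ(626) = φ(2)·φ(313) = 1·312 = 312 = 2^3 · 3 · 13.
Since (Z/626Z)^× is cyclic of order 312, the number of elements of order d is φ(d) when d | 312 and 0 otherwise.
104 = 2^3 · 13 divides 312, and φ(104) = 48.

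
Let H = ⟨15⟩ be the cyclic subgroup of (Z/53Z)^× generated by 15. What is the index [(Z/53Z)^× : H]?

4

Since 15 ∈ (Z/53Z)^×, its order divides φ(53) = 53 − 1 = 52 = 2^2 · 13.
Divisors of 52: 1, 2, 4, 13, 26, 52.
Evaluate successive powers at the divisors of 52:
15^1 ≡ 15 (mod 53)
15^2 ≡ 13 (mod 53)
15^4 ≡ 10 (mod 53)
15^13 ≡ 1 (mod 53) ✓
Thus |⟨15⟩| = ord(15) = 13.
[(Z/53Z)^× : ⟨15⟩] = 52/13 = 4.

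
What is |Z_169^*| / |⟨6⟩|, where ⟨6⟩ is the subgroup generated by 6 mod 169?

1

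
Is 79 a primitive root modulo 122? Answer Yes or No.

φ(122) = φ(2)·φ(61) = 1·60 = 60 = 2^2 · 3 · 5.
Test 79^(60/q) mod 122 for each prime factor q of 60:
79^30 ≡ 121 (mod 122)  [q = 2: ≢ 1 ✓]
79^20 ≡ 47 (mod 122)  [q = 3: ≢ 1 ✓]
79^12 ≡ 119 (mod 122)  [q = 5: ≢ 1 ✓]
Every test exponent gives a nontrivial residue, hence 79 generates the full group.

Yes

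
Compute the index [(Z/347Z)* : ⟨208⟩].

By Lagrange's theorem, ord_347(208) divides φ(347) = 347 − 1 = 346 = 2 · 173.
Divisors of 346: 1, 2, 173, 346.
Compute 208^d (mod 347) for the divisors d until we hit 1:
208^1 ≡ 208 (mod 347)
208^2 ≡ 236 (mod 347)
208^173 ≡ 1 (mod 347) ✓
The order of 208 is 173, so the subgroup it generates has 173 elements.
Index = |(Z/347Z)^×| / |⟨208⟩| = 346 / 173 = 2.

2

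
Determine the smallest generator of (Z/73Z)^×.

5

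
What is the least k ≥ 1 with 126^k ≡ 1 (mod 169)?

39

Since 126 ∈ (Z/169Z)^×, its order divides φ(169) = φ(13^2) = 13·(13−1) = 156 = 2^2 · 3 · 13.
Divisors of 156: 1, 2, 3, 4, 6, 12, 13, 26, 39, 52, 78, 156.
Test each divisor d:
126^1 ≡ 126 (mod 169)
126^2 ≡ 159 (mod 169)
126^3 ≡ 92 (mod 169)
126^4 ≡ 100 (mod 169)
126^6 ≡ 14 (mod 169)
126^12 ≡ 27 (mod 169)
126^13 ≡ 22 (mod 169)
126^26 ≡ 146 (mod 169)
126^39 ≡ 1 (mod 169) ✓
Hence ord(126) = 39.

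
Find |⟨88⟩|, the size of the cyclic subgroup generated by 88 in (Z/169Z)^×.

By Lagrange's theorem, ord_169(88) divides φ(169) = φ(13^2) = 13·(13−1) = 156 = 2^2 · 3 · 13.
Divisors of 156: 1, 2, 3, 4, 6, 12, 13, 26, 39, 52, 78, 156.
Check 88^d mod 169 for each divisor in increasing order:
88^1 ≡ 88 (mod 169)
88^2 ≡ 139 (mod 169)
88^3 ≡ 64 (mod 169)
88^4 ≡ 55 (mod 169)
88^6 ≡ 40 (mod 169)
88^12 ≡ 79 (mod 169)
88^13 ≡ 23 (mod 169)
88^26 ≡ 22 (mod 169)
88^39 ≡ 168 (mod 169)
88^52 ≡ 146 (mod 169)
88^78 ≡ 1 (mod 169) ✓
Hence ord(88) = 78.

78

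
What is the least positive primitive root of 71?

7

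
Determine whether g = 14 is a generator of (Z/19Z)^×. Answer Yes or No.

Yes

φ(19) = 19 − 1 = 18 = 2 · 3^2.
It suffices to check that the order of 14 is not a proper divisor of 18: compute 14^(18/q) for q ∈ {2, 3}.
14^9 ≡ 18 (mod 19)  [q = 2: ≢ 1 ✓]
14^6 ≡ 7 (mod 19)  [q = 3: ≢ 1 ✓]
None equal 1, so ord_19(14) = 18: 14 is a primitive root.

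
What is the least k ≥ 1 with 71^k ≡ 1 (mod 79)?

The order of 71 must divide φ(79) = 79 − 1 = 78 = 2 · 3 · 13.
Divisors of 78: 1, 2, 3, 6, 13, 26, 39, 78.
Check 71^d mod 79 for each divisor in increasing order:
71^1 ≡ 71 (mod 79)
71^2 ≡ 64 (mod 79)
71^3 ≡ 41 (mod 79)
71^6 ≡ 22 (mod 79)
71^13 ≡ 78 (mod 79)
71^26 ≡ 1 (mod 79) ✓
So ord_79(71) = 26.

26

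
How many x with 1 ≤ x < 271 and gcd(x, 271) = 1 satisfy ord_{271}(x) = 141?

φ(271) = 271 − 1 = 270 = 2 · 3^3 · 5.
(Z/271Z)^× is cyclic (|G| = 270); a cyclic group of order m has exactly φ(d) elements of each order d | m, and none otherwise.
141 does not divide 270, so no element of (Z/271Z)^× has order 141.

0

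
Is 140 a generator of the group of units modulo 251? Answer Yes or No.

No

φ(251) = 251 − 1 = 250 = 2 · 5^3.
Test 140^(250/q) mod 251 for each prime factor q of 250:
140^125 ≡ 1 (mod 251)  [q = 2: ≡ 1 ✗]
140^50 ≡ 113 (mod 251)  [q = 5: ≢ 1 ✓]
Since 140^125 ≡ 1, the order of 140 divides 125 < 250, so 140 is not a primitive root.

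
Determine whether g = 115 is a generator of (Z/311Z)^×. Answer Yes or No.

Yes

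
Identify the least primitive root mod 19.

2

φ(19) = 19 − 1 = 18 = 2 · 3^2.
g is a primitive root iff g^(18/q) ≢ 1 (mod 19) for each prime q ∈ {2, 3}.
g = 2: 2^9 ≡ 18; 2^6 ≡ 7 — none is 1, so 2 is a primitive root.
Hence the least primitive root of 19 is 2.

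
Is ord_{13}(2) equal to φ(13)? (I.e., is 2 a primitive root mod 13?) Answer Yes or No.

Yes

φ(13) = 13 − 1 = 12 = 2^2 · 3.
Test 2^(12/q) mod 13 for each prime factor q of 12:
2^6 ≡ 12 (mod 13)  [q = 2: ≢ 1 ✓]
2^4 ≡ 3 (mod 13)  [q = 3: ≢ 1 ✓]
Every test exponent gives a nontrivial residue, hence 2 generates the full group.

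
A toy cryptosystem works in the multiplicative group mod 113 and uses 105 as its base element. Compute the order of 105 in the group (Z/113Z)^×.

28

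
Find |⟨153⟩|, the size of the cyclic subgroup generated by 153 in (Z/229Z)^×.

ord(153) | φ(229) = 229 − 1 = 228 = 2^2 · 3 · 19.
Divisors of 228: 1, 2, 3, 4, 6, 12, 19, 38, 57, 76, 114, 228.
Check 153^d mod 229 for each divisor in increasing order:
153^1 ≡ 153 (mod 229)
153^2 ≡ 51 (mod 229)
153^3 ≡ 17 (mod 229)
153^4 ≡ 82 (mod 229)
153^6 ≡ 60 (mod 229)
153^12 ≡ 165 (mod 229)
153^19 ≡ 94 (mod 229)
153^38 ≡ 134 (mod 229)
153^57 ≡ 1 (mod 229) ✓
Hence ord(153) = 57.

57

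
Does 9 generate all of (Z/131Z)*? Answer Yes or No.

φ(131) = 131 − 1 = 130 = 2 · 5 · 13.
It suffices to check that the order of 9 is not a proper divisor of 130: compute 9^(130/q) for q ∈ {2, 5, 13}.
9^65 ≡ 1 (mod 131)  [q = 2: ≡ 1 ✗]
9^26 ≡ 89 (mod 131)  [q = 5: ≢ 1 ✓]
9^10 ≡ 107 (mod 131)  [q = 13: ≢ 1 ✓]
Since 9^65 ≡ 1, the order of 9 divides 65 < 130, so 9 is not a primitive root.

No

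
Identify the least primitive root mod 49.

φ(49) = φ(7^2) = 7·(7−1) = 42 = 2 · 3 · 7.
g is a primitive root iff g^(42/q) ≢ 1 (mod 49) for each prime q ∈ {2, 3, 7}.
g = 2: 2^21 ≡ 1 — hits 1, so not a primitive root.
g = 3: 3^21 ≡ 48; 3^14 ≡ 30; 3^6 ≡ 43 — none is 1, so 3 is a primitive root.
So 3 is the smallest generator of (Z/49Z)^×.

3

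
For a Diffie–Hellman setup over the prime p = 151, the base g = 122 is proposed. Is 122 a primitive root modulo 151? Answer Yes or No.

No

φ(151) = 151 − 1 = 150 = 2 · 3 · 5^2.
122 is a primitive root mod 151 iff 122^(φ(151)/q) ≢ 1 for every prime q | φ(151), i.e. q ∈ {2, 3, 5}.
122^75 ≡ 150 (mod 151)  [q = 2: ≢ 1 ✓]
122^50 ≡ 1 (mod 151)  [q = 3: ≡ 1 ✗]
122^30 ≡ 64 (mod 151)  [q = 5: ≢ 1 ✓]
122^50 ≡ 1 shows ord(122) | 50, strictly less than φ(151); not a primitive root.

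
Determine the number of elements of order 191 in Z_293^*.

0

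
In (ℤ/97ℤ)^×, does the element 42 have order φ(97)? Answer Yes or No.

No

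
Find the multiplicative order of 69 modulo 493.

Since 69 ∈ (Z/493Z)^×, its order divides φ(493) = φ(17·29) = (17−1)·(29−1) = 16·28 = 448 = 2^6 · 7.
Divisors of 448: 1, 2, 4, 7, 8, 14, 16, 28, 32, 56, 64, 112, 224, 448.
Evaluate successive powers at the divisors of 448:
69^1 ≡ 69 (mod 493)
69^2 ≡ 324 (mod 493)
69^4 ≡ 460 (mod 493)
69^7 ≡ 273 (mod 493)
69^8 ≡ 103 (mod 493)
69^14 ≡ 86 (mod 493)
69^16 ≡ 256 (mod 493)
69^28 ≡ 1 (mod 493) ✓
The smallest such exponent is 28, so the order of 69 is 28.

28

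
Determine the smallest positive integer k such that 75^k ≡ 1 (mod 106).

52

By Lagrange's theorem, ord_106(75) divides φ(106) = φ(2)·φ(53) = 1·52 = 52 = 2^2 · 13.
Divisors of 52: 1, 2, 4, 13, 26, 52.
Evaluate successive powers at the divisors of 52:
75^1 ≡ 75
75^2 ≡ 7
75^4 ≡ 49
75^13 ≡ 23
75^26 ≡ 105
75^52 ≡ 1
So ord_106(75) = 52.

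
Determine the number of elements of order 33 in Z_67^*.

20

φ(67) = 67 − 1 = 66 = 2 · 3 · 11.
In a cyclic group of order 66, there are φ(d) elements of order d for each divisor d of 66, and zero for non-divisors.
33 = 3 · 11 divides 66, and φ(33) = 20.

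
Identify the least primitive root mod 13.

φ(13) = 13 − 1 = 12 = 2^2 · 3.
Test candidates g = 2, 3, … against the prime factors q ∈ {2, 3} of φ(13): g is a generator iff g^(12/q) ≢ 1 for every such q.
g = 2: 2^6 ≡ 12; 2^4 ≡ 3 — none is 1, so 2 is a primitive root.
The smallest primitive root modulo 13 is 2.

2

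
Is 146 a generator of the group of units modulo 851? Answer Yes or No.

No

851 = 23 · 37 is a product of two distinct odd primes, so (Z/851Z)^× ≅ (Z/23Z)^× × (Z/37Z)^× is not cyclic.
No primitive root modulo 851 exists; in particular 146 is not one.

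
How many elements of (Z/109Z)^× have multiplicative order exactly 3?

2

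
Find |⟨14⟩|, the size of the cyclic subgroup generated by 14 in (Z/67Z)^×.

Since 14 ∈ (Z/67Z)^×, its order divides φ(67) = 67 − 1 = 66 = 2 · 3 · 11.
Divisors of 66: 1, 2, 3, 6, 11, 22, 33, 66.
Check 14^d mod 67 for each divisor in increasing order:
14^1 ≡ 14 (mod 67)
14^2 ≡ 62 (mod 67)
14^3 ≡ 64 (mod 67)
14^6 ≡ 9 (mod 67)
14^11 ≡ 1 (mod 67) ✓
So ord_67(14) = 11.

11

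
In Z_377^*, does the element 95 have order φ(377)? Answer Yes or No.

No

377 = 13 · 29 is a product of two distinct odd primes, so (Z/377Z)^× ≅ (Z/13Z)^× × (Z/29Z)^× is not cyclic.
No primitive root modulo 377 exists; in particular 95 is not one.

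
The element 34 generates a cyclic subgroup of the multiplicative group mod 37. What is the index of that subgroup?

The order of 34 must divide φ(37) = 37 − 1 = 36 = 2^2 · 3^2.
Divisors of 36: 1, 2, 3, 4, 6, 9, 12, 18, 36.
Test each divisor d:
34^1 ≡ 34
34^2 ≡ 9
34^3 ≡ 10
34^4 ≡ 7
34^6 ≡ 26
34^9 ≡ 1
Thus |⟨34⟩| = ord(34) = 9.
The index is φ(37) / ord(34) = 36 / 9 = 4.

4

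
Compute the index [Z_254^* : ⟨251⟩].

By Lagrange's theorem, ord_254(251) divides φ(254) = φ(2)·φ(127) = 1·126 = 126 = 2 · 3^2 · 7.
Divisors of 126: 1, 2, 3, 6, 7, 9, 14, 18, 21, 42, 63, 126.
Check 251^d mod 254 for each divisor in increasing order:
251^1 ≡ 251
251^2 ≡ 9
251^3 ≡ 227
251^6 ≡ 221
251^7 ≡ 99
251^9 ≡ 129
251^14 ≡ 149
251^18 ≡ 131
251^21 ≡ 19
251^42 ≡ 107
251^63 ≡ 1
Thus |⟨251⟩| = ord(251) = 63.
[(Z/254Z)^× : ⟨251⟩] = 126/63 = 2.

2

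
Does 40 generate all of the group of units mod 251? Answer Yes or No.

No

φ(251) = 251 − 1 = 250 = 2 · 5^3.
An element g generates (Z/251Z)^× iff g^(250/q) ≢ 1 (mod 251) for each prime q ∈ {2, 5}.
40^125 ≡ 250 (mod 251)  [q = 2: ≢ 1 ✓]
40^50 ≡ 1 (mod 251)  [q = 5: ≡ 1 ✗]
The check at q = 5 fails, so 40 generates a proper subgroup.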